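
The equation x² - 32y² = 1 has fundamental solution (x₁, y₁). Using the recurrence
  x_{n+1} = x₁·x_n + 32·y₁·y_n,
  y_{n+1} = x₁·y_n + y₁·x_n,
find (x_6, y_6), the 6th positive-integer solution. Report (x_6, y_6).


Step 1: Find the fundamental solution (x₁, y₁) of x² - 32y² = 1.
  Expand √32 as a continued fraction. a₀ = ⌊√32⌋ = 5; iterate m_{k+1} = d_k·a_k − m_k, d_{k+1} = (32 − m_{k+1}²)/d_k, a_{k+1} = ⌊(a₀ + m_{k+1})/d_{k+1}⌋ (starting m₀ = 0, d₀ = 1), with convergents p_k = a_k·p_{k-1} + p_{k-2}, q_k = a_k·q_{k-1} + q_{k-2} (p₋₁ = 1, q₋₁ = 0):
  k = 0: a₀ = 5; p₀/q₀ = 5/1; p₀² − 32·q₀² = 25 − 32 = -7.
  k = 1: m = 5, d = 7, a = ⌊(5 + 5)/7⌋ = 1; p/q = (1·5 + 1)/(1·1 + 0) = 6/1; p² − 32·q² = 36 − 32 = 4.
  k = 2: m = 2, d = 4, a = ⌊(5 + 2)/4⌋ = 1; p/q = (1·6 + 5)/(1·1 + 1) = 11/2; p² − 32·q² = 121 − 128 = -7.
  k = 3: m = 2, d = 7, a = ⌊(5 + 2)/7⌋ = 1; p/q = (1·11 + 6)/(1·2 + 1) = 17/3; p² − 32·q² = 289 − 288 = 1.
  The first convergent with p² − 32·q² = 1 gives the fundamental solution (x₁, y₁) = (17, 3).
Step 2: Apply the recurrence (x_{n+1}, y_{n+1}) = (x₁x_n + 32y₁y_n, x₁y_n + y₁x_n) repeatedly.
  From (x_1, y_1) = (17, 3): x_2 = 17·17 + 32·3·3 = 577; y_2 = 17·3 + 3·17 = 102.
  From (x_2, y_2) = (577, 102): x_3 = 17·577 + 32·3·102 = 19601; y_3 = 17·102 + 3·577 = 3465.
  From (x_3, y_3) = (19601, 3465): x_4 = 17·19601 + 32·3·3465 = 665857; y_4 = 17·3465 + 3·19601 = 117708.
  From (x_4, y_4) = (665857, 117708): x_5 = 17·665857 + 32·3·117708 = 22619537; y_5 = 17·117708 + 3·665857 = 3998607.
  From (x_5, y_5) = (22619537, 3998607): x_6 = 17·22619537 + 32·3·3998607 = 768398401; y_6 = 17·3998607 + 3·22619537 = 135834930.
Step 3: Verify x_6² - 32·y_6² = 590436102659356801 - 590436102659356800 = 1 (should be 1). ✓

(x_1, y_1) = (17, 3); (x_6, y_6) = (768398401, 135834930).


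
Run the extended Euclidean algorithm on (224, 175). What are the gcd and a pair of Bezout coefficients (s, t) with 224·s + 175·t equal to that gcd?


Euclidean algorithm on (224, 175) — divide until remainder is 0:
  224 = 1 · 175 + 49
  175 = 3 · 49 + 28
  49 = 1 · 28 + 21
  28 = 1 · 21 + 7
  21 = 3 · 7 + 0
gcd(224, 175) = 7.
Track Bezout coefficients alongside the remainders: start with r₀ = 224 = a·1 + b·0 (s = 1, t = 0) and r₁ = 175 = a·0 + b·1 (s = 0, t = 1); each new remainder r_{k+1} = r_{k-1} − q_k·r_k inherits s_{k+1} = s_{k-1} − q_k·s_k, t_{k+1} = t_{k-1} − q_k·t_k, so r_k = a·s_k + b·t_k at every step:
  q = 1: r = 49, s = 1 − 1·0 = 1, t = 0 − 1·1 = -1  (check: 224·1 + 175·(-1) = 49)
  q = 3: r = 28, s = 0 − 3·1 = -3, t = 1 − 3·(-1) = 4  (check: 224·(-3) + 175·4 = 28)
  q = 1: r = 21, s = 1 − 1·(-3) = 4, t = -1 − 1·4 = -5  (check: 224·4 + 175·(-5) = 21)
  q = 1: r = 7, s = -3 − 1·4 = -7, t = 4 − 1·(-5) = 9  (check: 224·(-7) + 175·9 = 7)
The row with r = 7 (the gcd) gives the Bezout coefficients s = -7, t = 9.
Result: 224 · (-7) + 175 · (9) = 7.

gcd(224, 175) = 7; s = -7, t = 9 (check: 224·(-7) + 175·9 = 7).


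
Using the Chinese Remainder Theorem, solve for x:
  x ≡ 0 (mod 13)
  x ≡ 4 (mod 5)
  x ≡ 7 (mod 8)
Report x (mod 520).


Moduli 13, 5, 8 are pairwise coprime; by CRT there is a unique solution modulo M = 13 · 5 · 8 = 520.
Solve pairwise, accumulating the modulus:
  Start with x ≡ 0 (mod 13).
  Combine with x ≡ 4 (mod 5): since gcd(13, 5) = 1, we get a unique residue mod 65.
    Write x = 0 + 13·t and substitute into x ≡ 4 (mod 5): 13·t ≡ 4 − 0 = 4 (mod 5).
    Reduce coefficients mod 5: 3·t ≡ 4 (mod 5).
    The inverse of 3 mod 5 is 2 (since 3·2 = 6 = 1·5 + 1), so t ≡ 2·4 = 8 ≡ 3 (mod 5).
    Then x = 0 + 13·3 = 39, valid modulo lcm(13, 5) = 65: x ≡ 39 (mod 65).
  Combine with x ≡ 7 (mod 8): since gcd(65, 8) = 1, we get a unique residue mod 520.
    Write x = 39 + 65·t and substitute into x ≡ 7 (mod 8): 65·t ≡ 7 − 39 = -32 (mod 8).
    Reduce coefficients mod 8: 1·t ≡ 0 (mod 8).
    So t ≡ 0 (mod 8).
    Then x = 39 + 65·0 = 39, valid modulo lcm(65, 8) = 520: x ≡ 39 (mod 520).
Verify: 39 mod 13 = 0 ✓, 39 mod 5 = 4 ✓, 39 mod 8 = 7 ✓.

x ≡ 39 (mod 520).


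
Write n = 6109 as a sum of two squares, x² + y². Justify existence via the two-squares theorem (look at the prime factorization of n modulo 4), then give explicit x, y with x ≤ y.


Step 1: Factor n = 6109 = 41 · 149.
Step 2: Check the mod-4 condition on each prime factor: 41 ≡ 1 (mod 4), exponent 1; 149 ≡ 1 (mod 4), exponent 1.
All primes ≡ 3 (mod 4) appear to even exponent (or don't appear), so by the two-squares theorem n IS expressible as a sum of two squares.
Step 3: Build a representation. Here n = 41 · 149 is a product of primes ≡ 1 (mod 4). Each prime p ≡ 1 (mod 4) is itself a sum of two squares; find a² by testing p − a² for a perfect square:
  41: 41 − 1² = 40, 41 − 2² = 37, 41 − 3² = 32, 41 − 4² = 25 = 5² ⇒ 41 = 4² + 5².
  149: 149 − 1² = 148, 149 − 2² = 145, 149 − 3² = 140, 149 − 4² = 133, 149 − 5² = 124, 149 − 6² = 113, 149 − 7² = 100 = 10² ⇒ 149 = 7² + 10².
  Combine using the Brahmagupta–Fibonacci identity (a² + b²)(c² + d²) = (ac − bd)² + (ad + bc)² = (ac + bd)² + (ad − bc)²:
  41 · 149 = 6109: from (4² + 5²)(7² + 10²), take (4·7 − 5·10, 4·10 + 5·7) = (28 − 50, 40 + 35) = (-22, 75); dropping signs (only squares matter) gives (22, 75); check 22² + 75² = 484 + 5625 = 6109 ✓.
Step 4: Order so x ≤ y and verify: 22² + 75² = 484 + 5625 = 6109 = n. ✓

n = 6109 = 22² + 75² (one valid representation with x ≤ y).


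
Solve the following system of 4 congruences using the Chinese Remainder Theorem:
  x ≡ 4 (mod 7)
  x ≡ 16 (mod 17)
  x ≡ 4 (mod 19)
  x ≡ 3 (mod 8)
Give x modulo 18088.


Product of moduli M = 7 · 17 · 19 · 8 = 18088.
Merge one congruence at a time:
  Start: x ≡ 4 (mod 7).
  Combine with x ≡ 16 (mod 17); new modulus lcm = 119.
    Write x = 4 + 7·t and substitute into x ≡ 16 (mod 17): 7·t ≡ 16 − 4 = 12 (mod 17).
    The inverse of 7 mod 17 is 5 (since 7·5 = 35 = 2·17 + 1), so t ≡ 5·12 = 60 ≡ 9 (mod 17).
    Then x = 4 + 7·9 = 67, valid modulo lcm(7, 17) = 119: x ≡ 67 (mod 119).
  Combine with x ≡ 4 (mod 19); new modulus lcm = 2261.
    Write x = 67 + 119·t and substitute into x ≡ 4 (mod 19): 119·t ≡ 4 − 67 = -63 (mod 19).
    Reduce coefficients mod 19: 5·t ≡ 13 (mod 19).
    The inverse of 5 mod 19 is 4 (since 5·4 = 20 = 1·19 + 1), so t ≡ 4·13 = 52 ≡ 14 (mod 19).
    Then x = 67 + 119·14 = 1733, valid modulo lcm(119, 19) = 2261: x ≡ 1733 (mod 2261).
  Combine with x ≡ 3 (mod 8); new modulus lcm = 18088.
    Write x = 1733 + 2261·t and substitute into x ≡ 3 (mod 8): 2261·t ≡ 3 − 1733 = -1730 (mod 8).
    Reduce coefficients mod 8: 5·t ≡ 6 (mod 8).
    The inverse of 5 mod 8 is 5 (since 5·5 = 25 = 3·8 + 1), so t ≡ 5·6 = 30 ≡ 6 (mod 8).
    Then x = 1733 + 2261·6 = 15299, valid modulo lcm(2261, 8) = 18088: x ≡ 15299 (mod 18088).
Verify against each original: 15299 mod 7 = 4, 15299 mod 17 = 16, 15299 mod 19 = 4, 15299 mod 8 = 3.

x ≡ 15299 (mod 18088).


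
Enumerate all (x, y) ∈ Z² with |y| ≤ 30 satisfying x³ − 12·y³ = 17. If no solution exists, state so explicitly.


The equation is x³ - 12y³ = 17. For fixed y, x³ = 12·y³ + 17, so a solution requires the RHS to be a perfect cube.
Strategy: iterate y from -30 to 30, compute RHS = 12·y³ + 17, and check whether it is a (positive or negative) perfect cube.
Check small values of y:
  y = 0: RHS = 17 is not a perfect cube.
  y = 1: RHS = 29 is not a perfect cube.
  y = -1: RHS = 5 is not a perfect cube.
  y = 2: RHS = 113 is not a perfect cube.
  y = -2: RHS = -79 is not a perfect cube.
  y = 3: RHS = 341 is not a perfect cube.
  y = -3: RHS = -307 is not a perfect cube.
Continuing the search up to |y| = 30 finds no solutions either.
No (x, y) in the scanned range satisfies the equation.

No integer solutions with |y| ≤ 30.


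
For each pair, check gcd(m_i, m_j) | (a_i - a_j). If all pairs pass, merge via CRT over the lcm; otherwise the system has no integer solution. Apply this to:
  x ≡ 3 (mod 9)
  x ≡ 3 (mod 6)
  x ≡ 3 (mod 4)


Moduli 9, 6, 4 are not pairwise coprime, so CRT works modulo lcm(m_i) when all pairwise compatibility conditions hold.
Pairwise compatibility: gcd(m_i, m_j) must divide a_i - a_j for every pair.
Merge one congruence at a time:
  Start: x ≡ 3 (mod 9).
  Combine with x ≡ 3 (mod 6): gcd(9, 6) = 3; 3 - 3 = 0, which IS divisible by 3, so compatible.
    Write x = 3 + 9·t and substitute into x ≡ 3 (mod 6): 9·t ≡ 3 − 3 = 0 (mod 6).
    Divide the congruence (and modulus) by g = 3: 3·t ≡ 0 (mod 2).
    Reduce coefficients mod 2: 1·t ≡ 0 (mod 2).
    So t ≡ 0 (mod 2).
    Then x = 3 + 9·0 = 3, valid modulo lcm(9, 6) = 18: x ≡ 3 (mod 18).
  Combine with x ≡ 3 (mod 4): gcd(18, 4) = 2; 3 - 3 = 0, which IS divisible by 2, so compatible.
    Write x = 3 + 18·t and substitute into x ≡ 3 (mod 4): 18·t ≡ 3 − 3 = 0 (mod 4).
    Divide the congruence (and modulus) by g = 2: 9·t ≡ 0 (mod 2).
    Reduce coefficients mod 2: 1·t ≡ 0 (mod 2).
    So t ≡ 0 (mod 2).
    Then x = 3 + 18·0 = 3, valid modulo lcm(18, 4) = 36: x ≡ 3 (mod 36).
Verify: 3 mod 9 = 3, 3 mod 6 = 3, 3 mod 4 = 3.

x ≡ 3 (mod 36).


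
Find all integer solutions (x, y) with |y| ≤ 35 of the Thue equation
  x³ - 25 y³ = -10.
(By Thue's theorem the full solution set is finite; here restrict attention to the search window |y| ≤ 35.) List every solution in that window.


The equation is x³ - 25y³ = -10. For fixed y, x³ = 25·y³ − 10, so a solution requires the RHS to be a perfect cube.
Strategy: iterate y from -35 to 35, compute RHS = 25·y³ − 10, and check whether it is a (positive or negative) perfect cube.
Check small values of y:
  y = 0: RHS = -10 is not a perfect cube.
  y = 1: RHS = 15 is not a perfect cube.
  y = -1: RHS = -35 is not a perfect cube.
  y = 2: RHS = 190 is not a perfect cube.
  y = -2: RHS = -210 is not a perfect cube.
  y = 3: RHS = 665 is not a perfect cube.
  y = -3: RHS = -685 is not a perfect cube.
Continuing the search up to |y| = 35 finds no solutions either.
No (x, y) in the scanned range satisfies the equation.

No integer solutions with |y| ≤ 35.


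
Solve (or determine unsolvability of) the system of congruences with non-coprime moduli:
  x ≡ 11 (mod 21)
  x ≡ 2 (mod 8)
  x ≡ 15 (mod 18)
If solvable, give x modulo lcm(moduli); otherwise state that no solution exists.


Moduli 21, 8, 18 are not pairwise coprime, so CRT works modulo lcm(m_i) when all pairwise compatibility conditions hold.
Pairwise compatibility: gcd(m_i, m_j) must divide a_i - a_j for every pair.
Merge one congruence at a time:
  Start: x ≡ 11 (mod 21).
  Combine with x ≡ 2 (mod 8): gcd(21, 8) = 1; 2 - 11 = -9, which IS divisible by 1, so compatible.
    Write x = 11 + 21·t and substitute into x ≡ 2 (mod 8): 21·t ≡ 2 − 11 = -9 (mod 8).
    Reduce coefficients mod 8: 5·t ≡ 7 (mod 8).
    The inverse of 5 mod 8 is 5 (since 5·5 = 25 = 3·8 + 1), so t ≡ 5·7 = 35 ≡ 3 (mod 8).
    Then x = 11 + 21·3 = 74, valid modulo lcm(21, 8) = 168: x ≡ 74 (mod 168).
  Combine with x ≡ 15 (mod 18): gcd(168, 18) = 6, and 15 - 74 = -59 is NOT divisible by 6.
    ⇒ system is inconsistent (no integer solution).

No solution (the system is inconsistent).


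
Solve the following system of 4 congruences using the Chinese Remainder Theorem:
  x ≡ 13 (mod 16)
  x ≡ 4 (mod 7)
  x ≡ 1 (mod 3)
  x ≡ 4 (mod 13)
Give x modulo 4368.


Product of moduli M = 16 · 7 · 3 · 13 = 4368.
Merge one congruence at a time:
  Start: x ≡ 13 (mod 16).
  Combine with x ≡ 4 (mod 7); new modulus lcm = 112.
    Write x = 13 + 16·t and substitute into x ≡ 4 (mod 7): 16·t ≡ 4 − 13 = -9 (mod 7).
    Reduce coefficients mod 7: 2·t ≡ 5 (mod 7).
    The inverse of 2 mod 7 is 4 (since 2·4 = 8 = 1·7 + 1), so t ≡ 4·5 = 20 ≡ 6 (mod 7).
    Then x = 13 + 16·6 = 109, valid modulo lcm(16, 7) = 112: x ≡ 109 (mod 112).
  Combine with x ≡ 1 (mod 3); new modulus lcm = 336.
    Write x = 109 + 112·t and substitute into x ≡ 1 (mod 3): 112·t ≡ 1 − 109 = -108 (mod 3).
    Reduce coefficients mod 3: 1·t ≡ 0 (mod 3).
    So t ≡ 0 (mod 3).
    Then x = 109 + 112·0 = 109, valid modulo lcm(112, 3) = 336: x ≡ 109 (mod 336).
  Combine with x ≡ 4 (mod 13); new modulus lcm = 4368.
    Write x = 109 + 336·t and substitute into x ≡ 4 (mod 13): 336·t ≡ 4 − 109 = -105 (mod 13).
    Reduce coefficients mod 13: 11·t ≡ 12 (mod 13).
    The inverse of 11 mod 13 is 6 (since 11·6 = 66 = 5·13 + 1), so t ≡ 6·12 = 72 ≡ 7 (mod 13).
    Then x = 109 + 336·7 = 2461, valid modulo lcm(336, 13) = 4368: x ≡ 2461 (mod 4368).
Verify against each original: 2461 mod 16 = 13, 2461 mod 7 = 4, 2461 mod 3 = 1, 2461 mod 13 = 4.

x ≡ 2461 (mod 4368).


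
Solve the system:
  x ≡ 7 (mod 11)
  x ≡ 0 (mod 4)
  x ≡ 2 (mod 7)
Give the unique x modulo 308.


Moduli 11, 4, 7 are pairwise coprime; by CRT there is a unique solution modulo M = 11 · 4 · 7 = 308.
Solve pairwise, accumulating the modulus:
  Start with x ≡ 7 (mod 11).
  Combine with x ≡ 0 (mod 4): since gcd(11, 4) = 1, we get a unique residue mod 44.
    Write x = 7 + 11·t and substitute into x ≡ 0 (mod 4): 11·t ≡ 0 − 7 = -7 (mod 4).
    Reduce coefficients mod 4: 3·t ≡ 1 (mod 4).
    The inverse of 3 mod 4 is 3 (since 3·3 = 9 = 2·4 + 1), so t ≡ 3·1 = 3 ≡ 3 (mod 4).
    Then x = 7 + 11·3 = 40, valid modulo lcm(11, 4) = 44: x ≡ 40 (mod 44).
  Combine with x ≡ 2 (mod 7): since gcd(44, 7) = 1, we get a unique residue mod 308.
    Write x = 40 + 44·t and substitute into x ≡ 2 (mod 7): 44·t ≡ 2 − 40 = -38 (mod 7).
    Reduce coefficients mod 7: 2·t ≡ 4 (mod 7).
    The inverse of 2 mod 7 is 4 (since 2·4 = 8 = 1·7 + 1), so t ≡ 4·4 = 16 ≡ 2 (mod 7).
    Then x = 40 + 44·2 = 128, valid modulo lcm(44, 7) = 308: x ≡ 128 (mod 308).
Verify: 128 mod 11 = 7 ✓, 128 mod 4 = 0 ✓, 128 mod 7 = 2 ✓.

x ≡ 128 (mod 308).


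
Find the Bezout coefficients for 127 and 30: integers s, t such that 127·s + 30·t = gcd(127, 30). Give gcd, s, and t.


Euclidean algorithm on (127, 30) — divide until remainder is 0:
  127 = 4 · 30 + 7
  30 = 4 · 7 + 2
  7 = 3 · 2 + 1
  2 = 2 · 1 + 0
gcd(127, 30) = 1.
Track Bezout coefficients alongside the remainders: start with r₀ = 127 = a·1 + b·0 (s = 1, t = 0) and r₁ = 30 = a·0 + b·1 (s = 0, t = 1); each new remainder r_{k+1} = r_{k-1} − q_k·r_k inherits s_{k+1} = s_{k-1} − q_k·s_k, t_{k+1} = t_{k-1} − q_k·t_k, so r_k = a·s_k + b·t_k at every step:
  q = 4: r = 7, s = 1 − 4·0 = 1, t = 0 − 4·1 = -4  (check: 127·1 + 30·(-4) = 7)
  q = 4: r = 2, s = 0 − 4·1 = -4, t = 1 − 4·(-4) = 17  (check: 127·(-4) + 30·17 = 2)
  q = 3: r = 1, s = 1 − 3·(-4) = 13, t = -4 − 3·17 = -55  (check: 127·13 + 30·(-55) = 1)
The row with r = 1 (the gcd) gives the Bezout coefficients s = 13, t = -55.
Result: 127 · (13) + 30 · (-55) = 1.

gcd(127, 30) = 1; s = 13, t = -55 (check: 127·13 + 30·(-55) = 1).


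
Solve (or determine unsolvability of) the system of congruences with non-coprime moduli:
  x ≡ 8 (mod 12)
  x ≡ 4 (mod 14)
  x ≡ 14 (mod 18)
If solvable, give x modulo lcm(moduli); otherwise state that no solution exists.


Moduli 12, 14, 18 are not pairwise coprime, so CRT works modulo lcm(m_i) when all pairwise compatibility conditions hold.
Pairwise compatibility: gcd(m_i, m_j) must divide a_i - a_j for every pair.
Merge one congruence at a time:
  Start: x ≡ 8 (mod 12).
  Combine with x ≡ 4 (mod 14): gcd(12, 14) = 2; 4 - 8 = -4, which IS divisible by 2, so compatible.
    Write x = 8 + 12·t and substitute into x ≡ 4 (mod 14): 12·t ≡ 4 − 8 = -4 (mod 14).
    Divide the congruence (and modulus) by g = 2: 6·t ≡ -2 (mod 7).
    Reduce coefficients mod 7: 6·t ≡ 5 (mod 7).
    The inverse of 6 mod 7 is 6 (since 6·6 = 36 = 5·7 + 1), so t ≡ 6·5 = 30 ≡ 2 (mod 7).
    Then x = 8 + 12·2 = 32, valid modulo lcm(12, 14) = 84: x ≡ 32 (mod 84).
  Combine with x ≡ 14 (mod 18): gcd(84, 18) = 6; 14 - 32 = -18, which IS divisible by 6, so compatible.
    Write x = 32 + 84·t and substitute into x ≡ 14 (mod 18): 84·t ≡ 14 − 32 = -18 (mod 18).
    Divide the congruence (and modulus) by g = 6: 14·t ≡ -3 (mod 3).
    Reduce coefficients mod 3: 2·t ≡ 0 (mod 3).
    The inverse of 2 mod 3 is 2 (since 2·2 = 4 = 1·3 + 1), so t ≡ 2·0 = 0 ≡ 0 (mod 3).
    Then x = 32 + 84·0 = 32, valid modulo lcm(84, 18) = 252: x ≡ 32 (mod 252).
Verify: 32 mod 12 = 8, 32 mod 14 = 4, 32 mod 18 = 14.

x ≡ 32 (mod 252).


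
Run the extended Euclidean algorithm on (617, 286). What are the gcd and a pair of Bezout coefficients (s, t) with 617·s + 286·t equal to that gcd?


Euclidean algorithm on (617, 286) — divide until remainder is 0:
  617 = 2 · 286 + 45
  286 = 6 · 45 + 16
  45 = 2 · 16 + 13
  16 = 1 · 13 + 3
  13 = 4 · 3 + 1
  3 = 3 · 1 + 0
gcd(617, 286) = 1.
Track Bezout coefficients alongside the remainders: start with r₀ = 617 = a·1 + b·0 (s = 1, t = 0) and r₁ = 286 = a·0 + b·1 (s = 0, t = 1); each new remainder r_{k+1} = r_{k-1} − q_k·r_k inherits s_{k+1} = s_{k-1} − q_k·s_k, t_{k+1} = t_{k-1} − q_k·t_k, so r_k = a·s_k + b·t_k at every step:
  q = 2: r = 45, s = 1 − 2·0 = 1, t = 0 − 2·1 = -2  (check: 617·1 + 286·(-2) = 45)
  q = 6: r = 16, s = 0 − 6·1 = -6, t = 1 − 6·(-2) = 13  (check: 617·(-6) + 286·13 = 16)
  q = 2: r = 13, s = 1 − 2·(-6) = 13, t = -2 − 2·13 = -28  (check: 617·13 + 286·(-28) = 13)
  q = 1: r = 3, s = -6 − 1·13 = -19, t = 13 − 1·(-28) = 41  (check: 617·(-19) + 286·41 = 3)
  q = 4: r = 1, s = 13 − 4·(-19) = 89, t = -28 − 4·41 = -192  (check: 617·89 + 286·(-192) = 1)
The row with r = 1 (the gcd) gives the Bezout coefficients s = 89, t = -192.
Result: 617 · (89) + 286 · (-192) = 1.

gcd(617, 286) = 1; s = 89, t = -192 (check: 617·89 + 286·(-192) = 1).


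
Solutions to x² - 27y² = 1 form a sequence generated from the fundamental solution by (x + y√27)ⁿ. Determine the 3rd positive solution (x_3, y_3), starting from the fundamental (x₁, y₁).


Step 1: Find the fundamental solution (x₁, y₁) of x² - 27y² = 1.
  Expand √27 as a continued fraction. a₀ = ⌊√27⌋ = 5; iterate m_{k+1} = d_k·a_k − m_k, d_{k+1} = (27 − m_{k+1}²)/d_k, a_{k+1} = ⌊(a₀ + m_{k+1})/d_{k+1}⌋ (starting m₀ = 0, d₀ = 1), with convergents p_k = a_k·p_{k-1} + p_{k-2}, q_k = a_k·q_{k-1} + q_{k-2} (p₋₁ = 1, q₋₁ = 0):
  k = 0: a₀ = 5; p₀/q₀ = 5/1; p₀² − 27·q₀² = 25 − 27 = -2.
  k = 1: m = 5, d = 2, a = ⌊(5 + 5)/2⌋ = 5; p/q = (5·5 + 1)/(5·1 + 0) = 26/5; p² − 27·q² = 676 − 675 = 1.
  The first convergent with p² − 27·q² = 1 gives the fundamental solution (x₁, y₁) = (26, 5).
Step 2: Apply the recurrence (x_{n+1}, y_{n+1}) = (x₁x_n + 27y₁y_n, x₁y_n + y₁x_n) repeatedly.
  From (x_1, y_1) = (26, 5): x_2 = 26·26 + 27·5·5 = 1351; y_2 = 26·5 + 5·26 = 260.
  From (x_2, y_2) = (1351, 260): x_3 = 26·1351 + 27·5·260 = 70226; y_3 = 26·260 + 5·1351 = 13515.
Step 3: Verify x_3² - 27·y_3² = 4931691076 - 4931691075 = 1 (should be 1). ✓

(x_1, y_1) = (26, 5); (x_3, y_3) = (70226, 13515).


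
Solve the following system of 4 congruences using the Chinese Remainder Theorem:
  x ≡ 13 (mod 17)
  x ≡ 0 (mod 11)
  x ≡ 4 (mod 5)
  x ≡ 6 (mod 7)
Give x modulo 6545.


Product of moduli M = 17 · 11 · 5 · 7 = 6545.
Merge one congruence at a time:
  Start: x ≡ 13 (mod 17).
  Combine with x ≡ 0 (mod 11); new modulus lcm = 187.
    Write x = 13 + 17·t and substitute into x ≡ 0 (mod 11): 17·t ≡ 0 − 13 = -13 (mod 11).
    Reduce coefficients mod 11: 6·t ≡ 9 (mod 11).
    The inverse of 6 mod 11 is 2 (since 6·2 = 12 = 1·11 + 1), so t ≡ 2·9 = 18 ≡ 7 (mod 11).
    Then x = 13 + 17·7 = 132, valid modulo lcm(17, 11) = 187: x ≡ 132 (mod 187).
  Combine with x ≡ 4 (mod 5); new modulus lcm = 935.
    Write x = 132 + 187·t and substitute into x ≡ 4 (mod 5): 187·t ≡ 4 − 132 = -128 (mod 5).
    Reduce coefficients mod 5: 2·t ≡ 2 (mod 5).
    The inverse of 2 mod 5 is 3 (since 2·3 = 6 = 1·5 + 1), so t ≡ 3·2 = 6 ≡ 1 (mod 5).
    Then x = 132 + 187·1 = 319, valid modulo lcm(187, 5) = 935: x ≡ 319 (mod 935).
  Combine with x ≡ 6 (mod 7); new modulus lcm = 6545.
    Write x = 319 + 935·t and substitute into x ≡ 6 (mod 7): 935·t ≡ 6 − 319 = -313 (mod 7).
    Reduce coefficients mod 7: 4·t ≡ 2 (mod 7).
    The inverse of 4 mod 7 is 2 (since 4·2 = 8 = 1·7 + 1), so t ≡ 2·2 = 4 ≡ 4 (mod 7).
    Then x = 319 + 935·4 = 4059, valid modulo lcm(935, 7) = 6545: x ≡ 4059 (mod 6545).
Verify against each original: 4059 mod 17 = 13, 4059 mod 11 = 0, 4059 mod 5 = 4, 4059 mod 7 = 6.

x ≡ 4059 (mod 6545).


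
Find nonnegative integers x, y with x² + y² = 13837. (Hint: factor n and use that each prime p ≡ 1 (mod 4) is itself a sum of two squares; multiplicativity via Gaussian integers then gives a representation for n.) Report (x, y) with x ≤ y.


Step 1: Factor n = 13837 = 101 · 137.
Step 2: Check the mod-4 condition on each prime factor: 101 ≡ 1 (mod 4), exponent 1; 137 ≡ 1 (mod 4), exponent 1.
All primes ≡ 3 (mod 4) appear to even exponent (or don't appear), so by the two-squares theorem n IS expressible as a sum of two squares.
Step 3: Build a representation. Here n = 101 · 137 is a product of primes ≡ 1 (mod 4). Each prime p ≡ 1 (mod 4) is itself a sum of two squares; find a² by testing p − a² for a perfect square:
  101: 101 − 1² = 100 = 10² ⇒ 101 = 1² + 10².
  137: 137 − 1² = 136, 137 − 2² = 133, 137 − 3² = 128, 137 − 4² = 121 = 11² ⇒ 137 = 4² + 11².
  Combine using the Brahmagupta–Fibonacci identity (a² + b²)(c² + d²) = (ac − bd)² + (ad + bc)² = (ac + bd)² + (ad − bc)²:
  101 · 137 = 13837: from (1² + 10²)(4² + 11²), take (1·4 − 10·11, 1·11 + 10·4) = (4 − 110, 11 + 40) = (-106, 51); dropping signs (only squares matter) gives (106, 51); check 106² + 51² = 11236 + 2601 = 13837 ✓.
Step 4: Order so x ≤ y and verify: 51² + 106² = 2601 + 11236 = 13837 = n. ✓

n = 13837 = 51² + 106² (one valid representation with x ≤ y).


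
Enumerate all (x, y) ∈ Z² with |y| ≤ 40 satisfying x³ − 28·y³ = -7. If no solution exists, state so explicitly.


The equation is x³ - 28y³ = -7. For fixed y, x³ = 28·y³ − 7, so a solution requires the RHS to be a perfect cube.
Strategy: iterate y from -40 to 40, compute RHS = 28·y³ − 7, and check whether it is a (positive or negative) perfect cube.
Check small values of y:
  y = 0: RHS = -7 is not a perfect cube.
  y = 1: RHS = 21 is not a perfect cube.
  y = -1: RHS = -35 is not a perfect cube.
  y = 2: RHS = 217 is not a perfect cube.
  y = -2: RHS = -231 is not a perfect cube.
  y = 3: RHS = 749 is not a perfect cube.
  y = -3: RHS = -763 is not a perfect cube.
Continuing the search up to |y| = 40 finds no solutions either.
No (x, y) in the scanned range satisfies the equation.

No integer solutions with |y| ≤ 40.


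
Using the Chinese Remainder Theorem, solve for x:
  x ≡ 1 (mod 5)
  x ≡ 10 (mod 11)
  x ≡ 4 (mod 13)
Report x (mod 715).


Moduli 5, 11, 13 are pairwise coprime; by CRT there is a unique solution modulo M = 5 · 11 · 13 = 715.
Solve pairwise, accumulating the modulus:
  Start with x ≡ 1 (mod 5).
  Combine with x ≡ 10 (mod 11): since gcd(5, 11) = 1, we get a unique residue mod 55.
    Write x = 1 + 5·t and substitute into x ≡ 10 (mod 11): 5·t ≡ 10 − 1 = 9 (mod 11).
    The inverse of 5 mod 11 is 9 (since 5·9 = 45 = 4·11 + 1), so t ≡ 9·9 = 81 ≡ 4 (mod 11).
    Then x = 1 + 5·4 = 21, valid modulo lcm(5, 11) = 55: x ≡ 21 (mod 55).
  Combine with x ≡ 4 (mod 13): since gcd(55, 13) = 1, we get a unique residue mod 715.
    Write x = 21 + 55·t and substitute into x ≡ 4 (mod 13): 55·t ≡ 4 − 21 = -17 (mod 13).
    Reduce coefficients mod 13: 3·t ≡ 9 (mod 13).
    The inverse of 3 mod 13 is 9 (since 3·9 = 27 = 2·13 + 1), so t ≡ 9·9 = 81 ≡ 3 (mod 13).
    Then x = 21 + 55·3 = 186, valid modulo lcm(55, 13) = 715: x ≡ 186 (mod 715).
Verify: 186 mod 5 = 1 ✓, 186 mod 11 = 10 ✓, 186 mod 13 = 4 ✓.

x ≡ 186 (mod 715).


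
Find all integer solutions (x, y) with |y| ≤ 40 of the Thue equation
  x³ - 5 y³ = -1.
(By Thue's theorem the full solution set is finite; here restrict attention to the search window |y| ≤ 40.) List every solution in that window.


The equation is x³ - 5y³ = -1. For fixed y, x³ = 5·y³ − 1, so a solution requires the RHS to be a perfect cube.
Strategy: iterate y from -40 to 40, compute RHS = 5·y³ − 1, and check whether it is a (positive or negative) perfect cube.
Check small values of y:
  y = 0: RHS = -1 = (-1)³ ⇒ x = -1 works.
  y = 1: RHS = 4 is not a perfect cube.
  y = -1: RHS = -6 is not a perfect cube.
  y = 2: RHS = 39 is not a perfect cube.
  y = -2: RHS = -41 is not a perfect cube.
  y = 3: RHS = 134 is not a perfect cube.
  y = -3: RHS = -136 is not a perfect cube.
Continuing the search up to |y| = 40 finds no further solutions beyond those listed.
Collected solutions: (-1, 0).

Solutions (with |y| ≤ 40): (-1, 0).


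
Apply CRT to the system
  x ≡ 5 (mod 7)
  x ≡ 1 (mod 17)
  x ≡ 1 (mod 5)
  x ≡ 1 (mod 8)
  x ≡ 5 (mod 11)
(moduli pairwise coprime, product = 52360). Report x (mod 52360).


Product of moduli M = 7 · 17 · 5 · 8 · 11 = 52360.
Merge one congruence at a time:
  Start: x ≡ 5 (mod 7).
  Combine with x ≡ 1 (mod 17); new modulus lcm = 119.
    Write x = 5 + 7·t and substitute into x ≡ 1 (mod 17): 7·t ≡ 1 − 5 = -4 (mod 17).
    Reduce coefficients mod 17: 7·t ≡ 13 (mod 17).
    The inverse of 7 mod 17 is 5 (since 7·5 = 35 = 2·17 + 1), so t ≡ 5·13 = 65 ≡ 14 (mod 17).
    Then x = 5 + 7·14 = 103, valid modulo lcm(7, 17) = 119: x ≡ 103 (mod 119).
  Combine with x ≡ 1 (mod 5); new modulus lcm = 595.
    Write x = 103 + 119·t and substitute into x ≡ 1 (mod 5): 119·t ≡ 1 − 103 = -102 (mod 5).
    Reduce coefficients mod 5: 4·t ≡ 3 (mod 5).
    The inverse of 4 mod 5 is 4 (since 4·4 = 16 = 3·5 + 1), so t ≡ 4·3 = 12 ≡ 2 (mod 5).
    Then x = 103 + 119·2 = 341, valid modulo lcm(119, 5) = 595: x ≡ 341 (mod 595).
  Combine with x ≡ 1 (mod 8); new modulus lcm = 4760.
    Write x = 341 + 595·t and substitute into x ≡ 1 (mod 8): 595·t ≡ 1 − 341 = -340 (mod 8).
    Reduce coefficients mod 8: 3·t ≡ 4 (mod 8).
    The inverse of 3 mod 8 is 3 (since 3·3 = 9 = 1·8 + 1), so t ≡ 3·4 = 12 ≡ 4 (mod 8).
    Then x = 341 + 595·4 = 2721, valid modulo lcm(595, 8) = 4760: x ≡ 2721 (mod 4760).
  Combine with x ≡ 5 (mod 11); new modulus lcm = 52360.
    Write x = 2721 + 4760·t and substitute into x ≡ 5 (mod 11): 4760·t ≡ 5 − 2721 = -2716 (mod 11).
    Reduce coefficients mod 11: 8·t ≡ 1 (mod 11).
    The inverse of 8 mod 11 is 7 (since 8·7 = 56 = 5·11 + 1), so t ≡ 7·1 = 7 ≡ 7 (mod 11).
    Then x = 2721 + 4760·7 = 36041, valid modulo lcm(4760, 11) = 52360: x ≡ 36041 (mod 52360).
Verify against each original: 36041 mod 7 = 5, 36041 mod 17 = 1, 36041 mod 5 = 1, 36041 mod 8 = 1, 36041 mod 11 = 5.

x ≡ 36041 (mod 52360).


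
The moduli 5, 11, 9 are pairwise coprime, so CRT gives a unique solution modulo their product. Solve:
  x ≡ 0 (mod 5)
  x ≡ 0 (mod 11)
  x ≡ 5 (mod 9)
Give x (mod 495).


Moduli 5, 11, 9 are pairwise coprime; by CRT there is a unique solution modulo M = 5 · 11 · 9 = 495.
Solve pairwise, accumulating the modulus:
  Start with x ≡ 0 (mod 5).
  Combine with x ≡ 0 (mod 11): since gcd(5, 11) = 1, we get a unique residue mod 55.
    Write x = 0 + 5·t and substitute into x ≡ 0 (mod 11): 5·t ≡ 0 − 0 = 0 (mod 11).
    The inverse of 5 mod 11 is 9 (since 5·9 = 45 = 4·11 + 1), so t ≡ 9·0 = 0 ≡ 0 (mod 11).
    Then x = 0 + 5·0 = 0, valid modulo lcm(5, 11) = 55: x ≡ 0 (mod 55).
  Combine with x ≡ 5 (mod 9): since gcd(55, 9) = 1, we get a unique residue mod 495.
    Write x = 0 + 55·t and substitute into x ≡ 5 (mod 9): 55·t ≡ 5 − 0 = 5 (mod 9).
    Reduce coefficients mod 9: 1·t ≡ 5 (mod 9).
    So t ≡ 5 (mod 9).
    Then x = 0 + 55·5 = 275, valid modulo lcm(55, 9) = 495: x ≡ 275 (mod 495).
Verify: 275 mod 5 = 0 ✓, 275 mod 11 = 0 ✓, 275 mod 9 = 5 ✓.

x ≡ 275 (mod 495).


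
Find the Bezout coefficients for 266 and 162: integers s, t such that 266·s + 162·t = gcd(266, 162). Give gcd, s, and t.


Euclidean algorithm on (266, 162) — divide until remainder is 0:
  266 = 1 · 162 + 104
  162 = 1 · 104 + 58
  104 = 1 · 58 + 46
  58 = 1 · 46 + 12
  46 = 3 · 12 + 10
  12 = 1 · 10 + 2
  10 = 5 · 2 + 0
gcd(266, 162) = 2.
Track Bezout coefficients alongside the remainders: start with r₀ = 266 = a·1 + b·0 (s = 1, t = 0) and r₁ = 162 = a·0 + b·1 (s = 0, t = 1); each new remainder r_{k+1} = r_{k-1} − q_k·r_k inherits s_{k+1} = s_{k-1} − q_k·s_k, t_{k+1} = t_{k-1} − q_k·t_k, so r_k = a·s_k + b·t_k at every step:
  q = 1: r = 104, s = 1 − 1·0 = 1, t = 0 − 1·1 = -1  (check: 266·1 + 162·(-1) = 104)
  q = 1: r = 58, s = 0 − 1·1 = -1, t = 1 − 1·(-1) = 2  (check: 266·(-1) + 162·2 = 58)
  q = 1: r = 46, s = 1 − 1·(-1) = 2, t = -1 − 1·2 = -3  (check: 266·2 + 162·(-3) = 46)
  q = 1: r = 12, s = -1 − 1·2 = -3, t = 2 − 1·(-3) = 5  (check: 266·(-3) + 162·5 = 12)
  q = 3: r = 10, s = 2 − 3·(-3) = 11, t = -3 − 3·5 = -18  (check: 266·11 + 162·(-18) = 10)
  q = 1: r = 2, s = -3 − 1·11 = -14, t = 5 − 1·(-18) = 23  (check: 266·(-14) + 162·23 = 2)
The row with r = 2 (the gcd) gives the Bezout coefficients s = -14, t = 23.
Result: 266 · (-14) + 162 · (23) = 2.

gcd(266, 162) = 2; s = -14, t = 23 (check: 266·(-14) + 162·23 = 2).


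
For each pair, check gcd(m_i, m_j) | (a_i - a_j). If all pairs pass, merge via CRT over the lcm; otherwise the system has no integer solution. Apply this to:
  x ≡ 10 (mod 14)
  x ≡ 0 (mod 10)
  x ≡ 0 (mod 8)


Moduli 14, 10, 8 are not pairwise coprime, so CRT works modulo lcm(m_i) when all pairwise compatibility conditions hold.
Pairwise compatibility: gcd(m_i, m_j) must divide a_i - a_j for every pair.
Merge one congruence at a time:
  Start: x ≡ 10 (mod 14).
  Combine with x ≡ 0 (mod 10): gcd(14, 10) = 2; 0 - 10 = -10, which IS divisible by 2, so compatible.
    Write x = 10 + 14·t and substitute into x ≡ 0 (mod 10): 14·t ≡ 0 − 10 = -10 (mod 10).
    Divide the congruence (and modulus) by g = 2: 7·t ≡ -5 (mod 5).
    Reduce coefficients mod 5: 2·t ≡ 0 (mod 5).
    The inverse of 2 mod 5 is 3 (since 2·3 = 6 = 1·5 + 1), so t ≡ 3·0 = 0 ≡ 0 (mod 5).
    Then x = 10 + 14·0 = 10, valid modulo lcm(14, 10) = 70: x ≡ 10 (mod 70).
  Combine with x ≡ 0 (mod 8): gcd(70, 8) = 2; 0 - 10 = -10, which IS divisible by 2, so compatible.
    Write x = 10 + 70·t and substitute into x ≡ 0 (mod 8): 70·t ≡ 0 − 10 = -10 (mod 8).
    Divide the congruence (and modulus) by g = 2: 35·t ≡ -5 (mod 4).
    Reduce coefficients mod 4: 3·t ≡ 3 (mod 4).
    The inverse of 3 mod 4 is 3 (since 3·3 = 9 = 2·4 + 1), so t ≡ 3·3 = 9 ≡ 1 (mod 4).
    Then x = 10 + 70·1 = 80, valid modulo lcm(70, 8) = 280: x ≡ 80 (mod 280).
Verify: 80 mod 14 = 10, 80 mod 10 = 0, 80 mod 8 = 0.

x ≡ 80 (mod 280).


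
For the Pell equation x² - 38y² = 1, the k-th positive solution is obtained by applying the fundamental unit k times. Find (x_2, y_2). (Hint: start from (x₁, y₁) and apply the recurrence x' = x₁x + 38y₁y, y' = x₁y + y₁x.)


Step 1: Find the fundamental solution (x₁, y₁) of x² - 38y² = 1.
  Expand √38 as a continued fraction. a₀ = ⌊√38⌋ = 6; iterate m_{k+1} = d_k·a_k − m_k, d_{k+1} = (38 − m_{k+1}²)/d_k, a_{k+1} = ⌊(a₀ + m_{k+1})/d_{k+1}⌋ (starting m₀ = 0, d₀ = 1), with convergents p_k = a_k·p_{k-1} + p_{k-2}, q_k = a_k·q_{k-1} + q_{k-2} (p₋₁ = 1, q₋₁ = 0):
  k = 0: a₀ = 6; p₀/q₀ = 6/1; p₀² − 38·q₀² = 36 − 38 = -2.
  k = 1: m = 6, d = 2, a = ⌊(6 + 6)/2⌋ = 6; p/q = (6·6 + 1)/(6·1 + 0) = 37/6; p² − 38·q² = 1369 − 1368 = 1.
  The first convergent with p² − 38·q² = 1 gives the fundamental solution (x₁, y₁) = (37, 6).
Step 2: Apply the recurrence (x_{n+1}, y_{n+1}) = (x₁x_n + 38y₁y_n, x₁y_n + y₁x_n) repeatedly.
  From (x_1, y_1) = (37, 6): x_2 = 37·37 + 38·6·6 = 2737; y_2 = 37·6 + 6·37 = 444.
Step 3: Verify x_2² - 38·y_2² = 7491169 - 7491168 = 1 (should be 1). ✓

(x_1, y_1) = (37, 6); (x_2, y_2) = (2737, 444).


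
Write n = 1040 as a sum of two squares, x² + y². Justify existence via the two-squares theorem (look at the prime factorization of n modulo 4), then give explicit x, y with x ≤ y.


Step 1: Factor n = 1040 = 2^4 · 5 · 13.
Step 2: Check the mod-4 condition on each prime factor: 2 = 2 (special); 5 ≡ 1 (mod 4), exponent 1; 13 ≡ 1 (mod 4), exponent 1.
All primes ≡ 3 (mod 4) appear to even exponent (or don't appear), so by the two-squares theorem n IS expressible as a sum of two squares.
Step 3: Build a representation. Group n = k² · m with k = 4 and m = 5 · 13 = 65 (a product of primes ≡ 1 (mod 4)); a representation of m scales to one of n via (k·x)² + (k·y)² = k²(x² + y²). Each prime p ≡ 1 (mod 4) is itself a sum of two squares; find a² by testing p − a² for a perfect square:
  5: 5 − 1² = 4 = 2² ⇒ 5 = 1² + 2².
  13: 13 − 1² = 12, 13 − 2² = 9 = 3² ⇒ 13 = 2² + 3².
  Combine using the Brahmagupta–Fibonacci identity (a² + b²)(c² + d²) = (ac − bd)² + (ad + bc)² = (ac + bd)² + (ad − bc)²:
  5 · 13 = 65: from (1² + 2²)(2² + 3²), take (1·2 − 2·3, 1·3 + 2·2) = (2 − 6, 3 + 4) = (-4, 7); dropping signs (only squares matter) gives (4, 7); check 4² + 7² = 16 + 49 = 65 ✓.
  Scale by k = 4: (4·4, 4·7) = (16, 28).
Step 4: Order so x ≤ y and verify: 16² + 28² = 256 + 784 = 1040 = n. ✓

n = 1040 = 16² + 28² (one valid representation with x ≤ y).


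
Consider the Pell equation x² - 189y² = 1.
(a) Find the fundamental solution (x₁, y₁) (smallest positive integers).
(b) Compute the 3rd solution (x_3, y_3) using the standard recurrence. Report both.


Step 1: Find the fundamental solution (x₁, y₁) of x² - 189y² = 1.
  Expand √189 as a continued fraction. a₀ = ⌊√189⌋ = 13; iterate m_{k+1} = d_k·a_k − m_k, d_{k+1} = (189 − m_{k+1}²)/d_k, a_{k+1} = ⌊(a₀ + m_{k+1})/d_{k+1}⌋ (starting m₀ = 0, d₀ = 1), with convergents p_k = a_k·p_{k-1} + p_{k-2}, q_k = a_k·q_{k-1} + q_{k-2} (p₋₁ = 1, q₋₁ = 0):
  k = 0: a₀ = 13; p₀/q₀ = 13/1; p₀² − 189·q₀² = 169 − 189 = -20.
  k = 1: m = 13, d = 20, a = ⌊(13 + 13)/20⌋ = 1; p/q = (1·13 + 1)/(1·1 + 0) = 14/1; p² − 189·q² = 196 − 189 = 7.
  k = 2: m = 7, d = 7, a = ⌊(13 + 7)/7⌋ = 2; p/q = (2·14 + 13)/(2·1 + 1) = 41/3; p² − 189·q² = 1681 − 1701 = -20.
  k = 3: m = 7, d = 20, a = ⌊(13 + 7)/20⌋ = 1; p/q = (1·41 + 14)/(1·3 + 1) = 55/4; p² − 189·q² = 3025 − 3024 = 1.
  The first convergent with p² − 189·q² = 1 gives the fundamental solution (x₁, y₁) = (55, 4).
Step 2: Apply the recurrence (x_{n+1}, y_{n+1}) = (x₁x_n + 189y₁y_n, x₁y_n + y₁x_n) repeatedly.
  From (x_1, y_1) = (55, 4): x_2 = 55·55 + 189·4·4 = 6049; y_2 = 55·4 + 4·55 = 440.
  From (x_2, y_2) = (6049, 440): x_3 = 55·6049 + 189·4·440 = 665335; y_3 = 55·440 + 4·6049 = 48396.
Step 3: Verify x_3² - 189·y_3² = 442670662225 - 442670662224 = 1 (should be 1). ✓

(x_1, y_1) = (55, 4); (x_3, y_3) = (665335, 48396).


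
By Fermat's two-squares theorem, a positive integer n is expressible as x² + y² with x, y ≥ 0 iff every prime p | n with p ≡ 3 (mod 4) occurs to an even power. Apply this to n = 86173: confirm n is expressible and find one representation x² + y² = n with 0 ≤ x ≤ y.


Step 1: Factor n = 86173 = 17 · 37 · 137.
Step 2: Check the mod-4 condition on each prime factor: 17 ≡ 1 (mod 4), exponent 1; 37 ≡ 1 (mod 4), exponent 1; 137 ≡ 1 (mod 4), exponent 1.
All primes ≡ 3 (mod 4) appear to even exponent (or don't appear), so by the two-squares theorem n IS expressible as a sum of two squares.
Step 3: Build a representation. Here n = 17 · 37 · 137 is a product of primes ≡ 1 (mod 4). Each prime p ≡ 1 (mod 4) is itself a sum of two squares; find a² by testing p − a² for a perfect square:
  17: 17 − 1² = 16 = 4² ⇒ 17 = 1² + 4².
  37: 37 − 1² = 36 = 6² ⇒ 37 = 1² + 6².
  137: 137 − 1² = 136, 137 − 2² = 133, 137 − 3² = 128, 137 − 4² = 121 = 11² ⇒ 137 = 4² + 11².
  Combine using the Brahmagupta–Fibonacci identity (a² + b²)(c² + d²) = (ac − bd)² + (ad + bc)² = (ac + bd)² + (ad − bc)²:
  17 · 37 = 629: from (1² + 4²)(1² + 6²), take (1·1 − 4·6, 1·6 + 4·1) = (1 − 24, 6 + 4) = (-23, 10); dropping signs (only squares matter) gives (23, 10); check 23² + 10² = 529 + 100 = 629 ✓.
  629 · 137 = 86173: from (23² + 10²)(4² + 11²), take (23·4 − 10·11, 23·11 + 10·4) = (92 − 110, 253 + 40) = (-18, 293); dropping signs (only squares matter) gives (18, 293); check 18² + 293² = 324 + 85849 = 86173 ✓.
Step 4: Order so x ≤ y and verify: 18² + 293² = 324 + 85849 = 86173 = n. ✓

n = 86173 = 18² + 293² (one valid representation with x ≤ y).


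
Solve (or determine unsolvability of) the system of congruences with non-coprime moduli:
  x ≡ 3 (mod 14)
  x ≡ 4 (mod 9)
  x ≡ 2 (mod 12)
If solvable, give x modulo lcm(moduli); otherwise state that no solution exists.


Moduli 14, 9, 12 are not pairwise coprime, so CRT works modulo lcm(m_i) when all pairwise compatibility conditions hold.
Pairwise compatibility: gcd(m_i, m_j) must divide a_i - a_j for every pair.
Merge one congruence at a time:
  Start: x ≡ 3 (mod 14).
  Combine with x ≡ 4 (mod 9): gcd(14, 9) = 1; 4 - 3 = 1, which IS divisible by 1, so compatible.
    Write x = 3 + 14·t and substitute into x ≡ 4 (mod 9): 14·t ≡ 4 − 3 = 1 (mod 9).
    Reduce coefficients mod 9: 5·t ≡ 1 (mod 9).
    The inverse of 5 mod 9 is 2 (since 5·2 = 10 = 1·9 + 1), so t ≡ 2·1 = 2 ≡ 2 (mod 9).
    Then x = 3 + 14·2 = 31, valid modulo lcm(14, 9) = 126: x ≡ 31 (mod 126).
  Combine with x ≡ 2 (mod 12): gcd(126, 12) = 6, and 2 - 31 = -29 is NOT divisible by 6.
    ⇒ system is inconsistent (no integer solution).

No solution (the system is inconsistent).


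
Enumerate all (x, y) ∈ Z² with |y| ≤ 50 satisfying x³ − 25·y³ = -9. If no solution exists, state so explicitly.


The equation is x³ - 25y³ = -9. For fixed y, x³ = 25·y³ − 9, so a solution requires the RHS to be a perfect cube.
Strategy: iterate y from -50 to 50, compute RHS = 25·y³ − 9, and check whether it is a (positive or negative) perfect cube.
Check small values of y:
  y = 0: RHS = -9 is not a perfect cube.
  y = 1: RHS = 16 is not a perfect cube.
  y = -1: RHS = -34 is not a perfect cube.
  y = 2: RHS = 191 is not a perfect cube.
  y = -2: RHS = -209 is not a perfect cube.
  y = 3: RHS = 666 is not a perfect cube.
  y = -3: RHS = -684 is not a perfect cube.
Continuing the search up to |y| = 50 finds no solutions either.
No (x, y) in the scanned range satisfies the equation.

No integer solutions with |y| ≤ 50.


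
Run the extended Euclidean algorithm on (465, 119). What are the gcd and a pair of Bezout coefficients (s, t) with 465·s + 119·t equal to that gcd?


Euclidean algorithm on (465, 119) — divide until remainder is 0:
  465 = 3 · 119 + 108
  119 = 1 · 108 + 11
  108 = 9 · 11 + 9
  11 = 1 · 9 + 2
  9 = 4 · 2 + 1
  2 = 2 · 1 + 0
gcd(465, 119) = 1.
Track Bezout coefficients alongside the remainders: start with r₀ = 465 = a·1 + b·0 (s = 1, t = 0) and r₁ = 119 = a·0 + b·1 (s = 0, t = 1); each new remainder r_{k+1} = r_{k-1} − q_k·r_k inherits s_{k+1} = s_{k-1} − q_k·s_k, t_{k+1} = t_{k-1} − q_k·t_k, so r_k = a·s_k + b·t_k at every step:
  q = 3: r = 108, s = 1 − 3·0 = 1, t = 0 − 3·1 = -3  (check: 465·1 + 119·(-3) = 108)
  q = 1: r = 11, s = 0 − 1·1 = -1, t = 1 − 1·(-3) = 4  (check: 465·(-1) + 119·4 = 11)
  q = 9: r = 9, s = 1 − 9·(-1) = 10, t = -3 − 9·4 = -39  (check: 465·10 + 119·(-39) = 9)
  q = 1: r = 2, s = -1 − 1·10 = -11, t = 4 − 1·(-39) = 43  (check: 465·(-11) + 119·43 = 2)
  q = 4: r = 1, s = 10 − 4·(-11) = 54, t = -39 − 4·43 = -211  (check: 465·54 + 119·(-211) = 1)
The row with r = 1 (the gcd) gives the Bezout coefficients s = 54, t = -211.
Result: 465 · (54) + 119 · (-211) = 1.

gcd(465, 119) = 1; s = 54, t = -211 (check: 465·54 + 119·(-211) = 1).
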